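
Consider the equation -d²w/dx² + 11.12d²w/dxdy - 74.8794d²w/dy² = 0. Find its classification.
Elliptic. (A = -1, B = 11.12, C = -74.8794 gives B² - 4AC = -175.8632.)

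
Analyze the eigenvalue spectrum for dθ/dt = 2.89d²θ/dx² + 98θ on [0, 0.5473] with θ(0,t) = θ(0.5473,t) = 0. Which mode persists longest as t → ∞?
Eigenvalues: λₙ = 2.89n²π²/0.5473² - 98.
First three modes:
  n=1: λ₁ = 2.89π²/0.5473² - 98 ≈ -2.776
  n=2: λ₂ = 11.56π²/0.5473² - 98 ≈ 282.896
  n=3: λ₃ = 26.01π²/0.5473² - 98 ≈ 759.017
Since 2.89π²/0.5473² ≈ 95.224 < 98, λ₁ < 0.
The n=1 mode grows fastest (−λₙ is largest for n=1) → dominates.
Asymptotic: θ ~ c₁ sin(πx/0.5473) e^{2.776t} (exponential growth at rate −λ₁ ≈ 2.776).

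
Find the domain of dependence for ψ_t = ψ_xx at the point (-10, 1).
The entire real line. The heat equation has infinite propagation speed: any initial disturbance instantly affects all points (though exponentially small far away).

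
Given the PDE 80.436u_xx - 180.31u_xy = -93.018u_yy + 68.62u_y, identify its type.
Rewriting in standard form: 80.436u_xx - 180.31u_xy + 93.018u_yy - 68.62u_y = 0. The second-order coefficients are A = 80.436, B = -180.31, C = 93.018. Since B² - 4AC = 2583.712708 > 0, this is a hyperbolic PDE.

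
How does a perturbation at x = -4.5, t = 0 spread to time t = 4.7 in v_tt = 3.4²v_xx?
Domain of influence: [-20.48, 11.48]. Data at x = -4.5 spreads outward at speed 3.4.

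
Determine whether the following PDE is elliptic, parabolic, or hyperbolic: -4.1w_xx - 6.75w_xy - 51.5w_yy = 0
Coefficients: A = -4.1, B = -6.75, C = -51.5. B² - 4AC = -799.0375, which is negative, so the equation is elliptic.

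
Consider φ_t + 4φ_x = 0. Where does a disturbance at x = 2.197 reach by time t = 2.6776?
At x = 12.9074. The characteristic carries data from (2.197, 0) to (12.9074, 2.6776).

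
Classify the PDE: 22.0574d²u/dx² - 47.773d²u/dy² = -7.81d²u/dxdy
Rewriting in standard form: 22.0574d²u/dx² + 7.81d²u/dxdy - 47.773d²u/dy² = 0. A = 22.0574, B = 7.81, C = -47.773. Discriminant B² - 4AC = 4275.9887808. Since 4275.9887808 > 0, hyperbolic.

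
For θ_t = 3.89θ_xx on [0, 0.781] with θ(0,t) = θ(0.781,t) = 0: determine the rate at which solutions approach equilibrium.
Eigenvalues: λₙ = 3.89n²π²/0.781².
First three modes:
  n=1: λ₁ = 3.89π²/0.781² ≈ 62.943
  n=2: λ₂ = 15.56π²/0.781² ≈ 251.772 (4× faster decay)
  n=3: λ₃ = 35.01π²/0.781² ≈ 566.487 (9× faster decay)
As t → ∞, higher modes decay exponentially faster. The n=1 mode dominates: θ ~ c₁ sin(πx/0.781) e^{-λ₁t}.
Decay rate: λ₁ = 3.89π²/0.781² ≈ 62.943.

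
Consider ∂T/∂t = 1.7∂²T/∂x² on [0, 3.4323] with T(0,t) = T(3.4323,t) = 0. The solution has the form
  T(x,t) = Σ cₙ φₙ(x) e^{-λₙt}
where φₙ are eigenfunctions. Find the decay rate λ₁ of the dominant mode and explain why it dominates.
Eigenvalues: λₙ = 1.7n²π²/3.4323².
First three modes:
  n=1: λ₁ = 1.7π²/3.4323² ≈ 1.424
  n=2: λ₂ = 6.8π²/3.4323² ≈ 5.697 (4× faster decay)
  n=3: λ₃ = 15.3π²/3.4323² ≈ 12.818 (9× faster decay)
As t → ∞, higher modes decay exponentially faster. The n=1 mode dominates: T ~ c₁ sin(πx/3.4323) e^{-λ₁t}.
Decay rate: λ₁ = 1.7π²/3.4323² ≈ 1.424.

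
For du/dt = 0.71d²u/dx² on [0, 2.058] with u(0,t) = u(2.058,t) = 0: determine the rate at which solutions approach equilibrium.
Eigenvalues: λₙ = 0.71n²π²/2.058².
First three modes:
  n=1: λ₁ = 0.71π²/2.058² ≈ 1.655
  n=2: λ₂ = 2.84π²/2.058² ≈ 6.618 (4× faster decay)
  n=3: λ₃ = 6.39π²/2.058² ≈ 14.891 (9× faster decay)
As t → ∞, higher modes decay exponentially faster. The n=1 mode dominates: u ~ c₁ sin(πx/2.058) e^{-λ₁t}.
Decay rate: λ₁ = 0.71π²/2.058² ≈ 1.655.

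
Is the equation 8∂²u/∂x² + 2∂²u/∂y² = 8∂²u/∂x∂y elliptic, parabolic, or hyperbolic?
Rewriting in standard form: 8∂²u/∂x² - 8∂²u/∂x∂y + 2∂²u/∂y² = 0. Computing B² - 4AC with A = 8, B = -8, C = 2: discriminant = 0 (zero). Answer: parabolic.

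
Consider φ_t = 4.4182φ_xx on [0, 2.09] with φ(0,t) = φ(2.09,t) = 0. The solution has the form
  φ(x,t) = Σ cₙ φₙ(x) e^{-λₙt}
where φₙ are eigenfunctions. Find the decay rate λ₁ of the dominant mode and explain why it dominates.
Eigenvalues: λₙ = 4.4182n²π²/2.09².
First three modes:
  n=1: λ₁ = 4.4182π²/2.09² ≈ 9.983
  n=2: λ₂ = 17.6728π²/2.09² ≈ 39.931 (4× faster decay)
  n=3: λ₃ = 39.7638π²/2.09² ≈ 89.845 (9× faster decay)
As t → ∞, higher modes decay exponentially faster. The n=1 mode dominates: φ ~ c₁ sin(πx/2.09) e^{-λ₁t}.
Decay rate: λ₁ = 4.4182π²/2.09² ≈ 9.983.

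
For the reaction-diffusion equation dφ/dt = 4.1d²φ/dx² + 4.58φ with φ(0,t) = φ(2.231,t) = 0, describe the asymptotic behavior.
φ → 0. Diffusion dominates reaction (r=4.58 < κπ²/L²≈8.13); solution decays.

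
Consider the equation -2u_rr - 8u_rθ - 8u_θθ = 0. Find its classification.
Parabolic. (A = -2, B = -8, C = -8 gives B² - 4AC = 0.)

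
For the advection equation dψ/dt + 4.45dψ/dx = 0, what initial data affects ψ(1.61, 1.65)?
A single point: x = -5.7325. The characteristic through (1.61, 1.65) is x - 4.45t = const, so x = 1.61 - 4.45·1.65 = -5.7325.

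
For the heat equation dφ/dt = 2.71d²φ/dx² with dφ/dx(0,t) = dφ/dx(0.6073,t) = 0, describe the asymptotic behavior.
φ → constant (steady state). Heat is conserved (no flux at boundaries); solution approaches the spatial average.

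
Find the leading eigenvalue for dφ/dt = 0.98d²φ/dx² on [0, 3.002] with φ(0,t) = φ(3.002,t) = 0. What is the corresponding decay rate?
Eigenvalues: λₙ = 0.98n²π²/3.002².
First three modes:
  n=1: λ₁ = 0.98π²/3.002² ≈ 1.073
  n=2: λ₂ = 3.92π²/3.002² ≈ 4.293 (4× faster decay)
  n=3: λ₃ = 8.82π²/3.002² ≈ 9.659 (9× faster decay)
As t → ∞, higher modes decay exponentially faster. The n=1 mode dominates: φ ~ c₁ sin(πx/3.002) e^{-λ₁t}.
Decay rate: λ₁ = 0.98π²/3.002² ≈ 1.073.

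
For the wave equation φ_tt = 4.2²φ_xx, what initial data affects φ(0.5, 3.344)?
Domain of dependence: [-13.5448, 14.5448]. Signals travel at speed 4.2, so data within |x - 0.5| ≤ 4.2·3.344 = 14.0448 can reach the point.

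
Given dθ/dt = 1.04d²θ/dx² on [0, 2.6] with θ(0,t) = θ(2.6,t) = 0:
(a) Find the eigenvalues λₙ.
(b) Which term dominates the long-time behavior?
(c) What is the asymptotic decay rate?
Eigenvalues: λₙ = 1.04n²π²/2.6².
First three modes:
  n=1: λ₁ = 1.04π²/2.6² ≈ 1.518
  n=2: λ₂ = 4.16π²/2.6² ≈ 6.074 (4× faster decay)
  n=3: λ₃ = 9.36π²/2.6² ≈ 13.666 (9× faster decay)
As t → ∞, higher modes decay exponentially faster. The n=1 mode dominates: θ ~ c₁ sin(πx/2.6) e^{-λ₁t}.
Decay rate: λ₁ = 1.04π²/2.6² ≈ 1.518.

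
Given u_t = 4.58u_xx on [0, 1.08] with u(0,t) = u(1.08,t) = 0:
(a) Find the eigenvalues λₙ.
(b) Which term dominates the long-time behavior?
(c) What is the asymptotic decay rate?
Eigenvalues: λₙ = 4.58n²π²/1.08².
First three modes:
  n=1: λ₁ = 4.58π²/1.08² ≈ 38.754
  n=2: λ₂ = 18.32π²/1.08² ≈ 155.016 (4× faster decay)
  n=3: λ₃ = 41.22π²/1.08² ≈ 348.787 (9× faster decay)
As t → ∞, higher modes decay exponentially faster. The n=1 mode dominates: u ~ c₁ sin(πx/1.08) e^{-λ₁t}.
Decay rate: λ₁ = 4.58π²/1.08² ≈ 38.754.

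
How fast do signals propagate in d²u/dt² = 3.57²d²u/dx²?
Speed = 3.57. Information travels along characteristics x = x₀ ± 3.57t.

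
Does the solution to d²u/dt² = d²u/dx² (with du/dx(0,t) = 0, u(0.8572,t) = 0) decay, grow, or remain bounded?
u oscillates (no decay). Energy is conserved; the solution oscillates indefinitely as standing waves.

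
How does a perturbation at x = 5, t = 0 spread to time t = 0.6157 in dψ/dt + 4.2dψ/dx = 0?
At x = 7.58594. The characteristic carries data from (5, 0) to (7.58594, 0.6157).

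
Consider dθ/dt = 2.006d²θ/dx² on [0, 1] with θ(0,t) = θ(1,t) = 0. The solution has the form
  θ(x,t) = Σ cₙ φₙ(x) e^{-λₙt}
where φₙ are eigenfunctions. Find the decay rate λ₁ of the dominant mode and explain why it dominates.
Eigenvalues: λₙ = 2.006n²π².
First three modes:
  n=1: λ₁ = 2.006π² ≈ 19.798
  n=2: λ₂ = 8.024π² ≈ 79.194 (4× faster decay)
  n=3: λ₃ = 18.054π² ≈ 178.186 (9× faster decay)
As t → ∞, higher modes decay exponentially faster. The n=1 mode dominates: θ ~ c₁ sin(πx) e^{-λ₁t}.
Decay rate: λ₁ = 2.006π² ≈ 19.798.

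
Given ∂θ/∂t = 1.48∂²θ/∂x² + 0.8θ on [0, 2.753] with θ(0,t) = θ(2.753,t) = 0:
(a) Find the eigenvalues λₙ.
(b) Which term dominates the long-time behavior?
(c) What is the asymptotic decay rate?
Eigenvalues: λₙ = 1.48n²π²/2.753² - 0.8.
First three modes:
  n=1: λ₁ = 1.48π²/2.753² - 0.8 ≈ 1.127
  n=2: λ₂ = 5.92π²/2.753² - 0.8 ≈ 6.909
  n=3: λ₃ = 13.32π²/2.753² - 0.8 ≈ 16.546
Since 1.48π²/2.753² ≈ 1.927 > 0.8, all λₙ > 0.
The n=1 mode decays slowest → dominates as t → ∞.
Asymptotic: θ ~ c₁ sin(πx/2.753) e^{-λ₁t} with decay rate λ₁ ≈ 1.127.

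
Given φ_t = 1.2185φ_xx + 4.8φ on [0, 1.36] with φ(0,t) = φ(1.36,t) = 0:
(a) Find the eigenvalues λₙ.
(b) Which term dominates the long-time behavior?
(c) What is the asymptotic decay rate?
Eigenvalues: λₙ = 1.2185n²π²/1.36² - 4.8.
First three modes:
  n=1: λ₁ = 1.2185π²/1.36² - 4.8 ≈ 1.702
  n=2: λ₂ = 4.874π²/1.36² - 4.8 ≈ 21.208
  n=3: λ₃ = 10.9665π²/1.36² - 4.8 ≈ 53.718
Since 1.2185π²/1.36² ≈ 6.502 > 4.8, all λₙ > 0.
The n=1 mode decays slowest → dominates as t → ∞.
Asymptotic: φ ~ c₁ sin(πx/1.36) e^{-λ₁t} with decay rate λ₁ ≈ 1.702.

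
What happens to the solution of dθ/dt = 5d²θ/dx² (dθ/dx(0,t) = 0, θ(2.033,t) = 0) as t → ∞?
θ → 0. Heat escapes through the Dirichlet boundary.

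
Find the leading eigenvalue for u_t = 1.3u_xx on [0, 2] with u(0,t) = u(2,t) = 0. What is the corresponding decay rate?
Eigenvalues: λₙ = 1.3n²π²/2².
First three modes:
  n=1: λ₁ = 1.3π²/2² ≈ 3.208
  n=2: λ₂ = 5.2π²/2² ≈ 12.83 (4× faster decay)
  n=3: λ₃ = 11.7π²/2² ≈ 28.869 (9× faster decay)
As t → ∞, higher modes decay exponentially faster. The n=1 mode dominates: u ~ c₁ sin(πx/2) e^{-λ₁t}.
Decay rate: λ₁ = 1.3π²/2² ≈ 3.208.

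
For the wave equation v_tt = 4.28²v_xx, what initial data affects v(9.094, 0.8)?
Domain of dependence: [5.67, 12.518]. Signals travel at speed 4.28, so data within |x - 9.094| ≤ 4.28·0.8 = 3.424 can reach the point.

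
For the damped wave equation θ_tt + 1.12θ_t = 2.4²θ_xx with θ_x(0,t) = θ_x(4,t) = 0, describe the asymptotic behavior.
θ → constant (steady state). Damping (γ=1.12) dissipates the nonconstant modes; with Neumann BCs the spatial average obeys M''+γM'=0 and tends to a finite limit.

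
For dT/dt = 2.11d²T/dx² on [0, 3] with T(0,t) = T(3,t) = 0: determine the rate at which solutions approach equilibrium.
Eigenvalues: λₙ = 2.11n²π²/3².
First three modes:
  n=1: λ₁ = 2.11π²/3² ≈ 2.314
  n=2: λ₂ = 8.44π²/3² ≈ 9.255 (4× faster decay)
  n=3: λ₃ = 18.99π²/3² ≈ 20.825 (9× faster decay)
As t → ∞, higher modes decay exponentially faster. The n=1 mode dominates: T ~ c₁ sin(πx/3) e^{-λ₁t}.
Decay rate: λ₁ = 2.11π²/3² ≈ 2.314.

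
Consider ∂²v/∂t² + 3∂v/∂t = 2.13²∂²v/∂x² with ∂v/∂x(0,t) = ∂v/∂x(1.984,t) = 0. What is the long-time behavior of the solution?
As t → ∞, v → constant (steady state). Damping (γ=3) dissipates the nonconstant modes; with Neumann BCs the spatial average obeys M''+γM'=0 and tends to a finite limit.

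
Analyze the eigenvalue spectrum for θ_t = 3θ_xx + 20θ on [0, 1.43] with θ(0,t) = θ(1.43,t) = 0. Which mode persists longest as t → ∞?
Eigenvalues: λₙ = 3n²π²/1.43² - 20.
First three modes:
  n=1: λ₁ = 3π²/1.43² - 20 ≈ -5.521
  n=2: λ₂ = 12π²/1.43² - 20 ≈ 37.917
  n=3: λ₃ = 27π²/1.43² - 20 ≈ 110.314
Since 3π²/1.43² ≈ 14.479 < 20, λ₁ < 0.
The n=1 mode grows fastest (−λₙ is largest for n=1) → dominates.
Asymptotic: θ ~ c₁ sin(πx/1.43) e^{5.521t} (exponential growth at rate −λ₁ ≈ 5.521).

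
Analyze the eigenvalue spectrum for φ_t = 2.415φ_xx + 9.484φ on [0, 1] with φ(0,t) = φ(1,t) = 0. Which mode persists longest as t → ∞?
Eigenvalues: λₙ = 2.415n²π²/1² - 9.484.
First three modes:
  n=1: λ₁ = 2.415π² - 9.484 ≈ 14.351
  n=2: λ₂ = 9.66π² - 9.484 ≈ 85.856
  n=3: λ₃ = 21.735π² - 9.484 ≈ 205.032
Since 2.415π² ≈ 23.835 > 9.484, all λₙ > 0.
The n=1 mode decays slowest → dominates as t → ∞.
Asymptotic: φ ~ c₁ sin(πx/1) e^{-λ₁t} with decay rate λ₁ ≈ 14.351.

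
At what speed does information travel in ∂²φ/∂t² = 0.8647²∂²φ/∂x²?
Speed = 0.8647. Information travels along characteristics x = x₀ ± 0.8647t.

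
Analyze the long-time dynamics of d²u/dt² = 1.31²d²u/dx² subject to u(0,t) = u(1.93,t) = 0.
Long-time behavior: u oscillates (no decay). Energy is conserved; the solution oscillates indefinitely as standing waves.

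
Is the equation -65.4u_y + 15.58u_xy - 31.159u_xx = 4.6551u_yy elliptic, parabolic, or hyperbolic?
Rewriting in standard form: -31.159u_xx + 15.58u_xy - 4.6551u_yy - 65.4u_y = 0. Computing B² - 4AC with A = -31.159, B = 15.58, C = -4.6551: discriminant = -337.4566436 (negative). Answer: elliptic.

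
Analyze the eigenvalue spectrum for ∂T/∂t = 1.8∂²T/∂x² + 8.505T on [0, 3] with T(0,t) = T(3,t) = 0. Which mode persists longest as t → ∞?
Eigenvalues: λₙ = 1.8n²π²/3² - 8.505.
First three modes:
  n=1: λ₁ = 1.8π²/3² - 8.505 ≈ -6.531
  n=2: λ₂ = 7.2π²/3² - 8.505 ≈ -0.609
  n=3: λ₃ = 16.2π²/3² - 8.505 ≈ 9.26
Since 1.8π²/3² ≈ 1.974 < 8.505, λ₁ < 0.
The n=1 mode grows fastest (−λₙ is largest for n=1) → dominates.
Asymptotic: T ~ c₁ sin(πx/3) e^{6.531t} (exponential growth at rate −λ₁ ≈ 6.531).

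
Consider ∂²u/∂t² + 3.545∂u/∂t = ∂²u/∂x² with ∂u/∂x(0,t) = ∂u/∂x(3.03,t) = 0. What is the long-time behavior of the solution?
As t → ∞, u → constant (steady state). Damping (γ=3.545) dissipates the nonconstant modes; with Neumann BCs the spatial average obeys M''+γM'=0 and tends to a finite limit.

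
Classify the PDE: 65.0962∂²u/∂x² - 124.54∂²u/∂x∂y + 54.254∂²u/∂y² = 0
A = 65.0962, B = -124.54, C = 54.254. Discriminant B² - 4AC = 1383.2946608. Since 1383.2946608 > 0, hyperbolic.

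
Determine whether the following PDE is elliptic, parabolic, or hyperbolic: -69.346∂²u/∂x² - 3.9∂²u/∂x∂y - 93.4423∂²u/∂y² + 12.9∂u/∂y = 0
Coefficients: A = -69.346, B = -3.9, C = -93.4423. B² - 4AC = -25904.1889432, which is negative, so the equation is elliptic.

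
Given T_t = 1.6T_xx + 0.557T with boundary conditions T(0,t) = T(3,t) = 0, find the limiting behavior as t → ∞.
T → 0. Diffusion dominates reaction (r=0.557 < κπ²/L²≈1.75); solution decays.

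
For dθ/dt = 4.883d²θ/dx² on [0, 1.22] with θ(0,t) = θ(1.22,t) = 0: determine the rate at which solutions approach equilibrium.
Eigenvalues: λₙ = 4.883n²π²/1.22².
First three modes:
  n=1: λ₁ = 4.883π²/1.22² ≈ 32.379
  n=2: λ₂ = 19.532π²/1.22² ≈ 129.517 (4× faster decay)
  n=3: λ₃ = 43.947π²/1.22² ≈ 291.413 (9× faster decay)
As t → ∞, higher modes decay exponentially faster. The n=1 mode dominates: θ ~ c₁ sin(πx/1.22) e^{-λ₁t}.
Decay rate: λ₁ = 4.883π²/1.22² ≈ 32.379.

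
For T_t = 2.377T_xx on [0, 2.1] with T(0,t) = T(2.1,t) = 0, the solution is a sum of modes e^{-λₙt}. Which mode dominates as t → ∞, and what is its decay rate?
Eigenvalues: λₙ = 2.377n²π²/2.1².
First three modes:
  n=1: λ₁ = 2.377π²/2.1² ≈ 5.32
  n=2: λ₂ = 9.508π²/2.1² ≈ 21.279 (4× faster decay)
  n=3: λ₃ = 21.393π²/2.1² ≈ 47.878 (9× faster decay)
As t → ∞, higher modes decay exponentially faster. The n=1 mode dominates: T ~ c₁ sin(πx/2.1) e^{-λ₁t}.
Decay rate: λ₁ = 2.377π²/2.1² ≈ 5.32.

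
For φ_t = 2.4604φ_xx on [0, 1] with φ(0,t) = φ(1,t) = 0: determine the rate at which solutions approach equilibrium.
Eigenvalues: λₙ = 2.4604n²π².
First three modes:
  n=1: λ₁ = 2.4604π² ≈ 24.283
  n=2: λ₂ = 9.8416π² ≈ 97.133 (4× faster decay)
  n=3: λ₃ = 22.1436π² ≈ 218.549 (9× faster decay)
As t → ∞, higher modes decay exponentially faster. The n=1 mode dominates: φ ~ c₁ sin(πx) e^{-λ₁t}.
Decay rate: λ₁ = 2.4604π² ≈ 24.283.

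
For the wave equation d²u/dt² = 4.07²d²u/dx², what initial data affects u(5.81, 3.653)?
Domain of dependence: [-9.05771, 20.67771]. Signals travel at speed 4.07, so data within |x - 5.81| ≤ 4.07·3.653 = 14.86771 can reach the point.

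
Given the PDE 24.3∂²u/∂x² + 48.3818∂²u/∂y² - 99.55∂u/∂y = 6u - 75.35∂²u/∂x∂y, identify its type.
Rewriting in standard form: 24.3∂²u/∂x² + 75.35∂²u/∂x∂y + 48.3818∂²u/∂y² - 99.55∂u/∂y - 6u = 0. The second-order coefficients are A = 24.3, B = 75.35, C = 48.3818. Since B² - 4AC = 974.91154 > 0, this is a hyperbolic PDE.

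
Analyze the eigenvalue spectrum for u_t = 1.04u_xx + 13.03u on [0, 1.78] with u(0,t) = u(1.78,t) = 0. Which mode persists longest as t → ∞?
Eigenvalues: λₙ = 1.04n²π²/1.78² - 13.03.
First three modes:
  n=1: λ₁ = 1.04π²/1.78² - 13.03 ≈ -9.79
  n=2: λ₂ = 4.16π²/1.78² - 13.03 ≈ -0.072
  n=3: λ₃ = 9.36π²/1.78² - 13.03 ≈ 16.127
Since 1.04π²/1.78² ≈ 3.24 < 13.03, λ₁ < 0.
The n=1 mode grows fastest (−λₙ is largest for n=1) → dominates.
Asymptotic: u ~ c₁ sin(πx/1.78) e^{9.79t} (exponential growth at rate −λ₁ ≈ 9.79).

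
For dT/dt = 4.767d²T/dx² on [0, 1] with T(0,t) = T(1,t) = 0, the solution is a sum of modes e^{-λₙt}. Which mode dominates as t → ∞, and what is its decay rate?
Eigenvalues: λₙ = 4.767n²π².
First three modes:
  n=1: λ₁ = 4.767π² ≈ 47.048
  n=2: λ₂ = 19.068π² ≈ 188.194 (4× faster decay)
  n=3: λ₃ = 42.903π² ≈ 423.436 (9× faster decay)
As t → ∞, higher modes decay exponentially faster. The n=1 mode dominates: T ~ c₁ sin(πx) e^{-λ₁t}.
Decay rate: λ₁ = 4.767π² ≈ 47.048.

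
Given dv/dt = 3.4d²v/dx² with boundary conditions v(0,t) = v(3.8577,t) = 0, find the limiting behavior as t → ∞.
v → 0. Heat diffuses out through both boundaries.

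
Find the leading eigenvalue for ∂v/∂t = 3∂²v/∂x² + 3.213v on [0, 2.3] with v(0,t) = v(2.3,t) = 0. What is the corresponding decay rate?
Eigenvalues: λₙ = 3n²π²/2.3² - 3.213.
First three modes:
  n=1: λ₁ = 3π²/2.3² - 3.213 ≈ 2.384
  n=2: λ₂ = 12π²/2.3² - 3.213 ≈ 19.176
  n=3: λ₃ = 27π²/2.3² - 3.213 ≈ 47.161
Since 3π²/2.3² ≈ 5.597 > 3.213, all λₙ > 0.
The n=1 mode decays slowest → dominates as t → ∞.
Asymptotic: v ~ c₁ sin(πx/2.3) e^{-λ₁t} with decay rate λ₁ ≈ 2.384.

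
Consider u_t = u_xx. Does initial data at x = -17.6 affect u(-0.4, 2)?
Yes, for any finite x. The heat equation has infinite propagation speed, so all initial data affects all points at any t > 0.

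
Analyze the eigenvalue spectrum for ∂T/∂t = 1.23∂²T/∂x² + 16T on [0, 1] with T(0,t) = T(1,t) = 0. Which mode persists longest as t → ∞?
Eigenvalues: λₙ = 1.23n²π²/1² - 16.
First three modes:
  n=1: λ₁ = 1.23π² - 16 ≈ -3.86
  n=2: λ₂ = 4.92π² - 16 ≈ 32.558
  n=3: λ₃ = 11.07π² - 16 ≈ 93.257
Since 1.23π² ≈ 12.14 < 16, λ₁ < 0.
The n=1 mode grows fastest (−λₙ is largest for n=1) → dominates.
Asymptotic: T ~ c₁ sin(πx/1) e^{3.86t} (exponential growth at rate −λ₁ ≈ 3.86).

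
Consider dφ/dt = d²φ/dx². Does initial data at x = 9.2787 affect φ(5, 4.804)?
Yes, for any finite x. The heat equation has infinite propagation speed, so all initial data affects all points at any t > 0.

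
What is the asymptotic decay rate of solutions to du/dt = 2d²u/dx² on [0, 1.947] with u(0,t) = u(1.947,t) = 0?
Eigenvalues: λₙ = 2n²π²/1.947².
First three modes:
  n=1: λ₁ = 2π²/1.947² ≈ 5.207
  n=2: λ₂ = 8π²/1.947² ≈ 20.828 (4× faster decay)
  n=3: λ₃ = 18π²/1.947² ≈ 46.864 (9× faster decay)
As t → ∞, higher modes decay exponentially faster. The n=1 mode dominates: u ~ c₁ sin(πx/1.947) e^{-λ₁t}.
Decay rate: λ₁ = 2π²/1.947² ≈ 5.207.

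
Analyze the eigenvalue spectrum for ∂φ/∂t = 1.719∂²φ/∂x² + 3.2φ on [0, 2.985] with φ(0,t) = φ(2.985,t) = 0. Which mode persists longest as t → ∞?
Eigenvalues: λₙ = 1.719n²π²/2.985² - 3.2.
First three modes:
  n=1: λ₁ = 1.719π²/2.985² - 3.2 ≈ -1.296
  n=2: λ₂ = 6.876π²/2.985² - 3.2 ≈ 4.416
  n=3: λ₃ = 15.471π²/2.985² - 3.2 ≈ 13.937
Since 1.719π²/2.985² ≈ 1.904 < 3.2, λ₁ < 0.
The n=1 mode grows fastest (−λₙ is largest for n=1) → dominates.
Asymptotic: φ ~ c₁ sin(πx/2.985) e^{1.296t} (exponential growth at rate −λ₁ ≈ 1.296).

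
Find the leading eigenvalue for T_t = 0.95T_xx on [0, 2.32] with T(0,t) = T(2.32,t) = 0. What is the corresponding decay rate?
Eigenvalues: λₙ = 0.95n²π²/2.32².
First three modes:
  n=1: λ₁ = 0.95π²/2.32² ≈ 1.742
  n=2: λ₂ = 3.8π²/2.32² ≈ 6.968 (4× faster decay)
  n=3: λ₃ = 8.55π²/2.32² ≈ 15.678 (9× faster decay)
As t → ∞, higher modes decay exponentially faster. The n=1 mode dominates: T ~ c₁ sin(πx/2.32) e^{-λ₁t}.
Decay rate: λ₁ = 0.95π²/2.32² ≈ 1.742.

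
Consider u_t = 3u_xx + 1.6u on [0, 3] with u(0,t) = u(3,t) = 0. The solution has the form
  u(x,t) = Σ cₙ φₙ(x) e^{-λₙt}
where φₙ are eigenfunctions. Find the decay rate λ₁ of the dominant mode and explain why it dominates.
Eigenvalues: λₙ = 3n²π²/3² - 1.6.
First three modes:
  n=1: λ₁ = 3π²/3² - 1.6 ≈ 1.69
  n=2: λ₂ = 12π²/3² - 1.6 ≈ 11.559
  n=3: λ₃ = 27π²/3² - 1.6 ≈ 28.009
Since 3π²/3² ≈ 3.29 > 1.6, all λₙ > 0.
The n=1 mode decays slowest → dominates as t → ∞.
Asymptotic: u ~ c₁ sin(πx/3) e^{-λ₁t} with decay rate λ₁ ≈ 1.69.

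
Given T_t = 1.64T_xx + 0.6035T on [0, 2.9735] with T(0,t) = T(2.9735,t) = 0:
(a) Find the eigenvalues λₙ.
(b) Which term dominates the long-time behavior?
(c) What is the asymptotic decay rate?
Eigenvalues: λₙ = 1.64n²π²/2.9735² - 0.6035.
First three modes:
  n=1: λ₁ = 1.64π²/2.9735² - 0.6035 ≈ 1.227
  n=2: λ₂ = 6.56π²/2.9735² - 0.6035 ≈ 6.719
  n=3: λ₃ = 14.76π²/2.9735² - 0.6035 ≈ 15.872
Since 1.64π²/2.9735² ≈ 1.831 > 0.6035, all λₙ > 0.
The n=1 mode decays slowest → dominates as t → ∞.
Asymptotic: T ~ c₁ sin(πx/2.9735) e^{-λ₁t} with decay rate λ₁ ≈ 1.227.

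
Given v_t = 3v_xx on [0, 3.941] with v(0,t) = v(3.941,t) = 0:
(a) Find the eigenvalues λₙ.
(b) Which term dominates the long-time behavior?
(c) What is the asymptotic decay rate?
Eigenvalues: λₙ = 3n²π²/3.941².
First three modes:
  n=1: λ₁ = 3π²/3.941² ≈ 1.906
  n=2: λ₂ = 12π²/3.941² ≈ 7.625 (4× faster decay)
  n=3: λ₃ = 27π²/3.941² ≈ 17.157 (9× faster decay)
As t → ∞, higher modes decay exponentially faster. The n=1 mode dominates: v ~ c₁ sin(πx/3.941) e^{-λ₁t}.
Decay rate: λ₁ = 3π²/3.941² ≈ 1.906.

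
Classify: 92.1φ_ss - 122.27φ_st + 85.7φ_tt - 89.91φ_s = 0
Elliptic (discriminant = -16621.9271).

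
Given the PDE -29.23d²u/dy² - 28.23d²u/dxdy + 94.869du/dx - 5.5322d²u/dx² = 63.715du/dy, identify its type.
Rewriting in standard form: -5.5322d²u/dx² - 28.23d²u/dxdy - 29.23d²u/dy² + 94.869du/dx - 63.715du/dy = 0. The second-order coefficients are A = -5.5322, B = -28.23, C = -29.23. Since B² - 4AC = 150.108076 > 0, this is a hyperbolic PDE.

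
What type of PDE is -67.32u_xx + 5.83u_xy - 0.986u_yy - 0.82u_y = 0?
With A = -67.32, B = 5.83, C = -0.986, the discriminant is -231.52118. This is an elliptic PDE.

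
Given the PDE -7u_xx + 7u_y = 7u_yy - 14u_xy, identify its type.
Rewriting in standard form: -7u_xx + 14u_xy - 7u_yy + 7u_y = 0. The second-order coefficients are A = -7, B = 14, C = -7. Since B² - 4AC = 0 = 0, this is a parabolic PDE.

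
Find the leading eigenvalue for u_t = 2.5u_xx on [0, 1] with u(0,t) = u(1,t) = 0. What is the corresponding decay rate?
Eigenvalues: λₙ = 2.5n²π².
First three modes:
  n=1: λ₁ = 2.5π² ≈ 24.674
  n=2: λ₂ = 10π² ≈ 98.696 (4× faster decay)
  n=3: λ₃ = 22.5π² ≈ 222.066 (9× faster decay)
As t → ∞, higher modes decay exponentially faster. The n=1 mode dominates: u ~ c₁ sin(πx) e^{-λ₁t}.
Decay rate: λ₁ = 2.5π² ≈ 24.674.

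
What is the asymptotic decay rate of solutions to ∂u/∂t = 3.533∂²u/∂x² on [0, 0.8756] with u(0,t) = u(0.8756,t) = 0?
Eigenvalues: λₙ = 3.533n²π²/0.8756².
First three modes:
  n=1: λ₁ = 3.533π²/0.8756² ≈ 45.481
  n=2: λ₂ = 14.132π²/0.8756² ≈ 181.925 (4× faster decay)
  n=3: λ₃ = 31.797π²/0.8756² ≈ 409.331 (9× faster decay)
As t → ∞, higher modes decay exponentially faster. The n=1 mode dominates: u ~ c₁ sin(πx/0.8756) e^{-λ₁t}.
Decay rate: λ₁ = 3.533π²/0.8756² ≈ 45.481.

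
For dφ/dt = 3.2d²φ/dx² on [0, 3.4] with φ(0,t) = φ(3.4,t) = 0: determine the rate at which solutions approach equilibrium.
Eigenvalues: λₙ = 3.2n²π²/3.4².
First three modes:
  n=1: λ₁ = 3.2π²/3.4² ≈ 2.732
  n=2: λ₂ = 12.8π²/3.4² ≈ 10.928 (4× faster decay)
  n=3: λ₃ = 28.8π²/3.4² ≈ 24.589 (9× faster decay)
As t → ∞, higher modes decay exponentially faster. The n=1 mode dominates: φ ~ c₁ sin(πx/3.4) e^{-λ₁t}.
Decay rate: λ₁ = 3.2π²/3.4² ≈ 2.732.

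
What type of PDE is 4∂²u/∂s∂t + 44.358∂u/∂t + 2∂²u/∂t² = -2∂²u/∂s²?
Rewriting in standard form: 2∂²u/∂s² + 4∂²u/∂s∂t + 2∂²u/∂t² + 44.358∂u/∂t = 0. With A = 2, B = 4, C = 2, the discriminant is 0. This is a parabolic PDE.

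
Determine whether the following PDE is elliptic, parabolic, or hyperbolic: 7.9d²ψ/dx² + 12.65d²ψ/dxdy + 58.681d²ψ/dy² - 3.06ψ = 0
Coefficients: A = 7.9, B = 12.65, C = 58.681. B² - 4AC = -1694.2971, which is negative, so the equation is elliptic.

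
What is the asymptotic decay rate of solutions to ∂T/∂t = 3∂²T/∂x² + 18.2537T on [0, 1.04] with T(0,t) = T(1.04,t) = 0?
Eigenvalues: λₙ = 3n²π²/1.04² - 18.2537.
First three modes:
  n=1: λ₁ = 3π²/1.04² - 18.2537 ≈ 9.121
  n=2: λ₂ = 12π²/1.04² - 18.2537 ≈ 91.246
  n=3: λ₃ = 27π²/1.04² - 18.2537 ≈ 228.121
Since 3π²/1.04² ≈ 27.375 > 18.2537, all λₙ > 0.
The n=1 mode decays slowest → dominates as t → ∞.
Asymptotic: T ~ c₁ sin(πx/1.04) e^{-λ₁t} with decay rate λ₁ ≈ 9.121.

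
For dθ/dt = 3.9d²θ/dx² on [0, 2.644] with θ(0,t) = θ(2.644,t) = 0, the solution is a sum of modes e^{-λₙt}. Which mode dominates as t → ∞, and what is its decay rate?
Eigenvalues: λₙ = 3.9n²π²/2.644².
First three modes:
  n=1: λ₁ = 3.9π²/2.644² ≈ 5.506
  n=2: λ₂ = 15.6π²/2.644² ≈ 22.024 (4× faster decay)
  n=3: λ₃ = 35.1π²/2.644² ≈ 49.555 (9× faster decay)
As t → ∞, higher modes decay exponentially faster. The n=1 mode dominates: θ ~ c₁ sin(πx/2.644) e^{-λ₁t}.
Decay rate: λ₁ = 3.9π²/2.644² ≈ 5.506.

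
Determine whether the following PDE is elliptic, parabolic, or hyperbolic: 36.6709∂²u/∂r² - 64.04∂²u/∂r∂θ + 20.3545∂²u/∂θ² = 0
Coefficients: A = 36.6709, B = -64.04, C = 20.3545. B² - 4AC = 1115.4502638, which is positive, so the equation is hyperbolic.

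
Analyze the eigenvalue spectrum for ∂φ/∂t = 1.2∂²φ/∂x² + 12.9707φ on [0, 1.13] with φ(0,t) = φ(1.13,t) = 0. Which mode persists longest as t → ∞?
Eigenvalues: λₙ = 1.2n²π²/1.13² - 12.9707.
First three modes:
  n=1: λ₁ = 1.2π²/1.13² - 12.9707 ≈ -3.695
  n=2: λ₂ = 4.8π²/1.13² - 12.9707 ≈ 24.13
  n=3: λ₃ = 10.8π²/1.13² - 12.9707 ≈ 70.506
Since 1.2π²/1.13² ≈ 9.275 < 12.9707, λ₁ < 0.
The n=1 mode grows fastest (−λₙ is largest for n=1) → dominates.
Asymptotic: φ ~ c₁ sin(πx/1.13) e^{3.695t} (exponential growth at rate −λ₁ ≈ 3.695).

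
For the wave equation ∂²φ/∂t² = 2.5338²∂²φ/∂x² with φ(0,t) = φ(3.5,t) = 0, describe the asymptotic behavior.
φ oscillates (no decay). Energy is conserved; the solution oscillates indefinitely as standing waves.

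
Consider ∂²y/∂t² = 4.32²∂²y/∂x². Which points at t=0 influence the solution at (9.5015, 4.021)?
Domain of dependence: [-7.86922, 26.87222]. Signals travel at speed 4.32, so data within |x - 9.5015| ≤ 4.32·4.021 = 17.37072 can reach the point.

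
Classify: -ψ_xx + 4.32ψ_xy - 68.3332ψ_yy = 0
Elliptic (discriminant = -254.6704).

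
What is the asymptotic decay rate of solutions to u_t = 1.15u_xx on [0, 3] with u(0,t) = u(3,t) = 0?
Eigenvalues: λₙ = 1.15n²π²/3².
First three modes:
  n=1: λ₁ = 1.15π²/3² ≈ 1.261
  n=2: λ₂ = 4.6π²/3² ≈ 5.044 (4× faster decay)
  n=3: λ₃ = 10.35π²/3² ≈ 11.35 (9× faster decay)
As t → ∞, higher modes decay exponentially faster. The n=1 mode dominates: u ~ c₁ sin(πx/3) e^{-λ₁t}.
Decay rate: λ₁ = 1.15π²/3² ≈ 1.261.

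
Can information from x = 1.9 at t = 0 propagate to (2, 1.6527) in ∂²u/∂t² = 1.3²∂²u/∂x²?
Yes. The domain of dependence is [-0.14851, 4.14851], and 1.9 ∈ [-0.14851, 4.14851].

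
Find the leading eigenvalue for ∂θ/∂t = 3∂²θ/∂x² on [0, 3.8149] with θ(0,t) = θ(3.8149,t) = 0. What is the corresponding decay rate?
Eigenvalues: λₙ = 3n²π²/3.8149².
First three modes:
  n=1: λ₁ = 3π²/3.8149² ≈ 2.034
  n=2: λ₂ = 12π²/3.8149² ≈ 8.138 (4× faster decay)
  n=3: λ₃ = 27π²/3.8149² ≈ 18.31 (9× faster decay)
As t → ∞, higher modes decay exponentially faster. The n=1 mode dominates: θ ~ c₁ sin(πx/3.8149) e^{-λ₁t}.
Decay rate: λ₁ = 3π²/3.8149² ≈ 2.034.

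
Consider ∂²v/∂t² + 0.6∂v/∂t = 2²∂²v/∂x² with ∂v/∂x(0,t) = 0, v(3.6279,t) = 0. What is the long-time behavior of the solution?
As t → ∞, v → 0. Damping (γ=0.6) dissipates energy; oscillations decay exponentially.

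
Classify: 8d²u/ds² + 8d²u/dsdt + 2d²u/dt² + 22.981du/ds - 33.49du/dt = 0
Parabolic (discriminant = 0).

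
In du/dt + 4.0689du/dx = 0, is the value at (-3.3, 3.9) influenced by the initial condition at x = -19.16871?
Yes. The characteristic through (-3.3, 3.9) passes through x = -19.16871.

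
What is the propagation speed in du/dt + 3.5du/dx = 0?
Speed = 3.5. Information travels along x - 3.5t = const (rightward).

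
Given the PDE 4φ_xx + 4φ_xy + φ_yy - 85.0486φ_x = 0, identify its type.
The second-order coefficients are A = 4, B = 4, C = 1. Since B² - 4AC = 0 = 0, this is a parabolic PDE.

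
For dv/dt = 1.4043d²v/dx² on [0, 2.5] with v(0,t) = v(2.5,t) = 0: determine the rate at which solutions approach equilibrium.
Eigenvalues: λₙ = 1.4043n²π²/2.5².
First three modes:
  n=1: λ₁ = 1.4043π²/2.5² ≈ 2.218
  n=2: λ₂ = 5.6172π²/2.5² ≈ 8.87 (4× faster decay)
  n=3: λ₃ = 12.6387π²/2.5² ≈ 19.958 (9× faster decay)
As t → ∞, higher modes decay exponentially faster. The n=1 mode dominates: v ~ c₁ sin(πx/2.5) e^{-λ₁t}.
Decay rate: λ₁ = 1.4043π²/2.5² ≈ 2.218.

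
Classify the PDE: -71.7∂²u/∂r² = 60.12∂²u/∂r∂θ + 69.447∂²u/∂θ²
Rewriting in standard form: -71.7∂²u/∂r² - 60.12∂²u/∂r∂θ - 69.447∂²u/∂θ² = 0. A = -71.7, B = -60.12, C = -69.447. Discriminant B² - 4AC = -16302.9852. Since -16302.9852 < 0, elliptic.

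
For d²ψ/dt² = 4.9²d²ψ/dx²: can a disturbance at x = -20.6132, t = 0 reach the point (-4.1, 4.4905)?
Yes. The domain of dependence is [-26.10345, 17.90345], and -20.6132 ∈ [-26.10345, 17.90345].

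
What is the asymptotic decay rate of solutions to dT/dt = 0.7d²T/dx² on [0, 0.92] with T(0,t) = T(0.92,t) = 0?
Eigenvalues: λₙ = 0.7n²π²/0.92².
First three modes:
  n=1: λ₁ = 0.7π²/0.92² ≈ 8.162
  n=2: λ₂ = 2.8π²/0.92² ≈ 32.65 (4× faster decay)
  n=3: λ₃ = 6.3π²/0.92² ≈ 73.462 (9× faster decay)
As t → ∞, higher modes decay exponentially faster. The n=1 mode dominates: T ~ c₁ sin(πx/0.92) e^{-λ₁t}.
Decay rate: λ₁ = 0.7π²/0.92² ≈ 8.162.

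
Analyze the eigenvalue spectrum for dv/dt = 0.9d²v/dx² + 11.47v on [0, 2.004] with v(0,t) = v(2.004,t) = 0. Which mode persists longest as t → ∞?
Eigenvalues: λₙ = 0.9n²π²/2.004² - 11.47.
First three modes:
  n=1: λ₁ = 0.9π²/2.004² - 11.47 ≈ -9.258
  n=2: λ₂ = 3.6π²/2.004² - 11.47 ≈ -2.623
  n=3: λ₃ = 8.1π²/2.004² - 11.47 ≈ 8.436
Since 0.9π²/2.004² ≈ 2.212 < 11.47, λ₁ < 0.
The n=1 mode grows fastest (−λₙ is largest for n=1) → dominates.
Asymptotic: v ~ c₁ sin(πx/2.004) e^{9.258t} (exponential growth at rate −λ₁ ≈ 9.258).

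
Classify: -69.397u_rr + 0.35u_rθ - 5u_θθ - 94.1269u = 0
Elliptic (discriminant = -1387.8175).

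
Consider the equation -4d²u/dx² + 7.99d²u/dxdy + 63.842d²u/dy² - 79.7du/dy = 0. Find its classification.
Hyperbolic. (A = -4, B = 7.99, C = 63.842 gives B² - 4AC = 1085.3121.)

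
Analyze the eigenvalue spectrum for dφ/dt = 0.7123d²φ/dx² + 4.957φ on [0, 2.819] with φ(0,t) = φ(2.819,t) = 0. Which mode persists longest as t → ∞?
Eigenvalues: λₙ = 0.7123n²π²/2.819² - 4.957.
First three modes:
  n=1: λ₁ = 0.7123π²/2.819² - 4.957 ≈ -4.072
  n=2: λ₂ = 2.8492π²/2.819² - 4.957 ≈ -1.418
  n=3: λ₃ = 6.4107π²/2.819² - 4.957 ≈ 3.005
Since 0.7123π²/2.819² ≈ 0.885 < 4.957, λ₁ < 0.
The n=1 mode grows fastest (−λₙ is largest for n=1) → dominates.
Asymptotic: φ ~ c₁ sin(πx/2.819) e^{4.072t} (exponential growth at rate −λ₁ ≈ 4.072).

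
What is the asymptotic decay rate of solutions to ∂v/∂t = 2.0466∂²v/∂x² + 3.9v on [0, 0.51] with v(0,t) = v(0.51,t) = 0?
Eigenvalues: λₙ = 2.0466n²π²/0.51² - 3.9.
First three modes:
  n=1: λ₁ = 2.0466π²/0.51² - 3.9 ≈ 73.759
  n=2: λ₂ = 8.1864π²/0.51² - 3.9 ≈ 306.736
  n=3: λ₃ = 18.4194π²/0.51² - 3.9 ≈ 695.032
Since 2.0466π²/0.51² ≈ 77.659 > 3.9, all λₙ > 0.
The n=1 mode decays slowest → dominates as t → ∞.
Asymptotic: v ~ c₁ sin(πx/0.51) e^{-λ₁t} with decay rate λ₁ ≈ 73.759.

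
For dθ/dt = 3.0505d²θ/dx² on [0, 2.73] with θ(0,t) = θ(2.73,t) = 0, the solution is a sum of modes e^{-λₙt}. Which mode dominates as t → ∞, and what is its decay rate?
Eigenvalues: λₙ = 3.0505n²π²/2.73².
First three modes:
  n=1: λ₁ = 3.0505π²/2.73² ≈ 4.04
  n=2: λ₂ = 12.202π²/2.73² ≈ 16.159 (4× faster decay)
  n=3: λ₃ = 27.4545π²/2.73² ≈ 36.357 (9× faster decay)
As t → ∞, higher modes decay exponentially faster. The n=1 mode dominates: θ ~ c₁ sin(πx/2.73) e^{-λ₁t}.
Decay rate: λ₁ = 3.0505π²/2.73² ≈ 4.04.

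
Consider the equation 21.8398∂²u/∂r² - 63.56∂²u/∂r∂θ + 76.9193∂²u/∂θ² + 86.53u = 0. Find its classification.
Elliptic. (A = 21.8398, B = -63.56, C = 76.9193 gives B² - 4AC = -2679.73491256.)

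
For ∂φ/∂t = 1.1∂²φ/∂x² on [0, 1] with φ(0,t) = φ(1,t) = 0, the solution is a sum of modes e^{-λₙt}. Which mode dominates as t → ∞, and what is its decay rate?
Eigenvalues: λₙ = 1.1n²π².
First three modes:
  n=1: λ₁ = 1.1π² ≈ 10.857
  n=2: λ₂ = 4.4π² ≈ 43.426 (4× faster decay)
  n=3: λ₃ = 9.9π² ≈ 97.709 (9× faster decay)
As t → ∞, higher modes decay exponentially faster. The n=1 mode dominates: φ ~ c₁ sin(πx) e^{-λ₁t}.
Decay rate: λ₁ = 1.1π² ≈ 10.857.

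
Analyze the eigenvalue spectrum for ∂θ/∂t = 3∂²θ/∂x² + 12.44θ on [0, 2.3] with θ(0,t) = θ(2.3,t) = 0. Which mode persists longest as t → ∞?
Eigenvalues: λₙ = 3n²π²/2.3² - 12.44.
First three modes:
  n=1: λ₁ = 3π²/2.3² - 12.44 ≈ -6.843
  n=2: λ₂ = 12π²/2.3² - 12.44 ≈ 9.949
  n=3: λ₃ = 27π²/2.3² - 12.44 ≈ 37.934
Since 3π²/2.3² ≈ 5.597 < 12.44, λ₁ < 0.
The n=1 mode grows fastest (−λₙ is largest for n=1) → dominates.
Asymptotic: θ ~ c₁ sin(πx/2.3) e^{6.843t} (exponential growth at rate −λ₁ ≈ 6.843).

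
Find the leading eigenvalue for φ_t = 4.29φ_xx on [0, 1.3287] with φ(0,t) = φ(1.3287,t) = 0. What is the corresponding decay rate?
Eigenvalues: λₙ = 4.29n²π²/1.3287².
First three modes:
  n=1: λ₁ = 4.29π²/1.3287² ≈ 23.983
  n=2: λ₂ = 17.16π²/1.3287² ≈ 95.932 (4× faster decay)
  n=3: λ₃ = 38.61π²/1.3287² ≈ 215.847 (9× faster decay)
As t → ∞, higher modes decay exponentially faster. The n=1 mode dominates: φ ~ c₁ sin(πx/1.3287) e^{-λ₁t}.
Decay rate: λ₁ = 4.29π²/1.3287² ≈ 23.983.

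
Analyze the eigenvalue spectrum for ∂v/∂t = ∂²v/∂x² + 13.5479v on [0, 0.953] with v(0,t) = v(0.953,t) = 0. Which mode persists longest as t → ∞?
Eigenvalues: λₙ = n²π²/0.953² - 13.5479.
First three modes:
  n=1: λ₁ = π²/0.953² - 13.5479 ≈ -2.681
  n=2: λ₂ = 4π²/0.953² - 13.5479 ≈ 29.921
  n=3: λ₃ = 9π²/0.953² - 13.5479 ≈ 84.256
Since π²/0.953² ≈ 10.867 < 13.5479, λ₁ < 0.
The n=1 mode grows fastest (−λₙ is largest for n=1) → dominates.
Asymptotic: v ~ c₁ sin(πx/0.953) e^{2.681t} (exponential growth at rate −λ₁ ≈ 2.681).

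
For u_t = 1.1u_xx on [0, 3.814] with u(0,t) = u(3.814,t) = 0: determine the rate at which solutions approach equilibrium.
Eigenvalues: λₙ = 1.1n²π²/3.814².
First three modes:
  n=1: λ₁ = 1.1π²/3.814² ≈ 0.746
  n=2: λ₂ = 4.4π²/3.814² ≈ 2.985 (4× faster decay)
  n=3: λ₃ = 9.9π²/3.814² ≈ 6.717 (9× faster decay)
As t → ∞, higher modes decay exponentially faster. The n=1 mode dominates: u ~ c₁ sin(πx/3.814) e^{-λ₁t}.
Decay rate: λ₁ = 1.1π²/3.814² ≈ 0.746.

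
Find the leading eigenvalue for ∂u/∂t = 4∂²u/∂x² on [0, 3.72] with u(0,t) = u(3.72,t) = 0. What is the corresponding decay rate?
Eigenvalues: λₙ = 4n²π²/3.72².
First three modes:
  n=1: λ₁ = 4π²/3.72² ≈ 2.853
  n=2: λ₂ = 16π²/3.72² ≈ 11.411 (4× faster decay)
  n=3: λ₃ = 36π²/3.72² ≈ 25.675 (9× faster decay)
As t → ∞, higher modes decay exponentially faster. The n=1 mode dominates: u ~ c₁ sin(πx/3.72) e^{-λ₁t}.
Decay rate: λ₁ = 4π²/3.72² ≈ 2.853.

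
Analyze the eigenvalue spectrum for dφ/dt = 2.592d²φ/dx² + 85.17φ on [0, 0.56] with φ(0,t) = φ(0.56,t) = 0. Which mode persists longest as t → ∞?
Eigenvalues: λₙ = 2.592n²π²/0.56² - 85.17.
First three modes:
  n=1: λ₁ = 2.592π²/0.56² - 85.17 ≈ -3.595
  n=2: λ₂ = 10.368π²/0.56² - 85.17 ≈ 241.131
  n=3: λ₃ = 23.328π²/0.56² - 85.17 ≈ 649.008
Since 2.592π²/0.56² ≈ 81.575 < 85.17, λ₁ < 0.
The n=1 mode grows fastest (−λₙ is largest for n=1) → dominates.
Asymptotic: φ ~ c₁ sin(πx/0.56) e^{3.595t} (exponential growth at rate −λ₁ ≈ 3.595).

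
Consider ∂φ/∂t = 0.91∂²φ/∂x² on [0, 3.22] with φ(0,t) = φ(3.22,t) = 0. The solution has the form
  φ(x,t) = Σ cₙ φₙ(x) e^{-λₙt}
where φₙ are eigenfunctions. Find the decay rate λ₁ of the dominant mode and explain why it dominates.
Eigenvalues: λₙ = 0.91n²π²/3.22².
First three modes:
  n=1: λ₁ = 0.91π²/3.22² ≈ 0.866
  n=2: λ₂ = 3.64π²/3.22² ≈ 3.465 (4× faster decay)
  n=3: λ₃ = 8.19π²/3.22² ≈ 7.796 (9× faster decay)
As t → ∞, higher modes decay exponentially faster. The n=1 mode dominates: φ ~ c₁ sin(πx/3.22) e^{-λ₁t}.
Decay rate: λ₁ = 0.91π²/3.22² ≈ 0.866.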